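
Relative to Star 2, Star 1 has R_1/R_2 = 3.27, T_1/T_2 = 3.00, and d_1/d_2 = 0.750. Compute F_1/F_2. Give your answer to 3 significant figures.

1.54×10^3

L_1/L_2 = (R_1/R_2)²(T_1/T_2)⁴ = (3.27)² × (3.00)⁴ = 866.1.
F_1/F_2 = (L_1/L_2)/(d_1/d_2)² = 866.1 / (0.750)² = 1540.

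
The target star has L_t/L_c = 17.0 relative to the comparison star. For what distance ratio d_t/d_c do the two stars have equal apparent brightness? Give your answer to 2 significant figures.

Equal flux requires L_t/d_t² = L_c/d_c², so d_t/d_c = √(L_t/L_c)
= √(17.0) = 4.123.

4.1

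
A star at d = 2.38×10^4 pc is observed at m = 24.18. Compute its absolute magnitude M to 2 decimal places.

M = m − 5 log₁₀(d/10 pc) = 24.18 − 5 log₁₀(2.38×10^4/10)
  = 24.18 − 5 × 3.377 = 24.18 − 16.88 = 7.30.

7.30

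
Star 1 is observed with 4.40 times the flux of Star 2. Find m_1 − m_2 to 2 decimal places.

m_1 − m_2 = −2.5 log₁₀(F_1/F_2) = −2.5 log₁₀(4.40) = −2.5 × (0.643) = -1.609.

-1.61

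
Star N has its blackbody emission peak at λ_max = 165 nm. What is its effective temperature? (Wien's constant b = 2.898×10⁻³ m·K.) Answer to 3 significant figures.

1.76×10^4 K

T = b/λ_max = 2.898×10⁻³ / (165×10⁻⁹) = 1.756×10^4 K.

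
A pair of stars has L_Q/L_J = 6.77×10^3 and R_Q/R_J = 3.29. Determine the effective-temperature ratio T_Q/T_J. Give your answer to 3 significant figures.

5.00

L ∝ R²T⁴ gives T ∝ (L/R²)^(1/4), so
T_Q/T_J = (6.77×10^3 / 3.29²)^(1/4) = (625.5)^(1/4) = 5.001.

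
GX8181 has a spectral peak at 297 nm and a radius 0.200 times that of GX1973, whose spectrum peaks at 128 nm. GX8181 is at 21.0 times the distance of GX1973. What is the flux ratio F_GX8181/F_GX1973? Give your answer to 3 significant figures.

3.13×10^-6

Wien's law: T_GX8181/T_GX1973 = λ_GX1973/λ_GX8181 = 128/297 = 0.4310.
L_GX8181/L_GX1973 = (R_GX8181/R_GX1973)²(T_GX8181/T_GX1973)⁴ = (0.200)²(0.4310)⁴ = 0.001380.
F_GX8181/F_GX1973 = (L_GX8181/L_GX1973)/(d_GX8181/d_GX1973)² = 0.001380/(21.0)² = 3.129×10^-6.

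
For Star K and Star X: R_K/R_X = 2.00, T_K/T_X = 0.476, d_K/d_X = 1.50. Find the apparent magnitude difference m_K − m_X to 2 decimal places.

2.60

L_K/L_X = (2.00)²(0.476)⁴ = 0.2053.
F_K/F_X = (L_K/L_X)/(d_K/d_X)² = 0.2053/2.250 = 0.09127.
m_K − m_X = −2.5 log₁₀(0.09127) = 2.60.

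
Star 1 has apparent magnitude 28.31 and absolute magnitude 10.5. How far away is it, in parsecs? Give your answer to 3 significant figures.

3.65×10^4 pc

m − M = 5 log₁₀(d/10 pc)
28.31 − (10.5) = 17.81 = 5 log₁₀(d/10)
d = 10 × 10^(17.81/5) = 10 × 10^3.562 = 3.648×10^4 pc.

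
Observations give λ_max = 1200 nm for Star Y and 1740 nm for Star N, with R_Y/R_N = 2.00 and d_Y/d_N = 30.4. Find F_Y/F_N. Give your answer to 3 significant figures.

Wien's law: T_Y/T_N = λ_N/λ_Y = 1740/1200 = 1.450.
L_Y/L_N = (R_Y/R_N)²(T_Y/T_N)⁴ = (2.00)²(1.450)⁴ = 17.68.
F_Y/F_N = (L_Y/L_N)/(d_Y/d_N)² = 17.68/(30.4)² = 0.01913.

0.0191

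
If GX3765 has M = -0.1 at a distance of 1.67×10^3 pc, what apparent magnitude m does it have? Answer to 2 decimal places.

11.01

m = M + 5 log₁₀(d/10 pc) = -0.1 + 5 log₁₀(1.67×10^3/10)
  = -0.1 + 5 × 2.223 = -0.1 + 11.11 = 11.01.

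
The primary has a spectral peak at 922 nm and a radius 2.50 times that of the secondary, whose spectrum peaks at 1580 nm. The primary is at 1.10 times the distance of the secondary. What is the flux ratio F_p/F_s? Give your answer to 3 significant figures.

44.5

Wien's law: T_p/T_s = λ_s/λ_p = 1580/922 = 1.714.
L_p/L_s = (R_p/R_s)²(T_p/T_s)⁴ = (2.50)²(1.714)⁴ = 53.90.
F_p/F_s = (L_p/L_s)/(d_p/d_s)² = 53.90/(1.10)² = 44.55.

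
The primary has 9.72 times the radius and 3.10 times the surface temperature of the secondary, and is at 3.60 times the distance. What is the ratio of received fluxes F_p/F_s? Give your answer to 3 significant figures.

L_p/L_s = (R_p/R_s)²(T_p/T_s)⁴ = (9.72)² × (3.10)⁴ = 8725.
F_p/F_s = (L_p/L_s)/(d_p/d_s)² = 8725 / (3.60)² = 673.2.

673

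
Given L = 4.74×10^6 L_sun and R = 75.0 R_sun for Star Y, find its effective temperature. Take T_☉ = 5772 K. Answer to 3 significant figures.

T/T_☉ = (L/L_☉)^(1/4) / (R/R_☉)^(1/2)
T = 5772 × (4.74×10^6)^(1/4) / √(75.0) = 5772 × 46.66 / 8.660 = 3.110×10^4 K.

3.11×10^4 K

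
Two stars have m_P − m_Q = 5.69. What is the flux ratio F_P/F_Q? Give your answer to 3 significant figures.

F_P/F_Q = 10^(−(m_P − m_Q)/2.5) = 10^(-5.69/2.5) = 10^-2.276 = 0.005297.

0.00530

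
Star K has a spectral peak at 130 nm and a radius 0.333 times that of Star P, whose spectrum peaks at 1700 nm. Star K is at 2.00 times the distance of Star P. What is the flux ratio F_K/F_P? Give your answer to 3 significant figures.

811

Wien's law: T_K/T_P = λ_P/λ_K = 1700/130 = 13.08.
L_K/L_P = (R_K/R_P)²(T_K/T_P)⁴ = (0.333)²(13.08)⁴ = 3243.
F_K/F_P = (L_K/L_P)/(d_K/d_P)² = 3243/(2.00)² = 810.7.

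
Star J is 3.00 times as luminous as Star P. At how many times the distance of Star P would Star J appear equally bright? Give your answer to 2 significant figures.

1.7

Equal flux requires L_J/d_J² = L_P/d_P², so d_J/d_P = √(L_J/L_P)
= √(3.00) = 1.732.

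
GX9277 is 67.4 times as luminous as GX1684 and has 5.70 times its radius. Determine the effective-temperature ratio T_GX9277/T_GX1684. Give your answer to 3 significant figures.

L ∝ R²T⁴ gives T ∝ (L/R²)^(1/4), so
T_GX9277/T_GX1684 = (67.4 / 5.70²)^(1/4) = (2.074)^(1/4) = 1.200.

1.20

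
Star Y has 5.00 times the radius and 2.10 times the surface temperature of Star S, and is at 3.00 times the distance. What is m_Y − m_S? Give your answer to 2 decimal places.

-4.33

L_Y/L_S = (5.00)²(2.10)⁴ = 486.2.
F_Y/F_S = (L_Y/L_S)/(d_Y/d_S)² = 486.2/9.000 = 54.02.
m_Y − m_S = −2.5 log₁₀(54.02) = -4.33.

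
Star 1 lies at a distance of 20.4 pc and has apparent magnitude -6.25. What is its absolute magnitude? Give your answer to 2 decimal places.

M = m − 5 log₁₀(d/10 pc) = -6.25 − 5 log₁₀(20.4/10)
  = -6.25 − 5 × 0.310 = -6.25 − 1.55 = -7.80.

-7.80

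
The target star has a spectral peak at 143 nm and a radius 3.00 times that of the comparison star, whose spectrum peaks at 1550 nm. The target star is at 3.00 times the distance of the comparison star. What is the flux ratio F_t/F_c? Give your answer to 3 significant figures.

Wien's law: T_t/T_c = λ_c/λ_t = 1550/143 = 10.84.
L_t/L_c = (R_t/R_c)²(T_t/T_c)⁴ = (3.00)²(10.84)⁴ = 1.242×10^5.
F_t/F_c = (L_t/L_c)/(d_t/d_c)² = 1.242×10^5/(3.00)² = 1.380×10^4.

1.38×10^4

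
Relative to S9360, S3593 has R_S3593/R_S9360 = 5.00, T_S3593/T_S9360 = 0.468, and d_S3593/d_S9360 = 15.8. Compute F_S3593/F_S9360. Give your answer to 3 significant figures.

0.00480

L_S3593/L_S9360 = (R_S3593/R_S9360)²(T_S3593/T_S9360)⁴ = (5.00)² × (0.468)⁴ = 1.199.
F_S3593/F_S9360 = (L_S3593/L_S9360)/(d_S3593/d_S9360)² = 1.199 / (15.8)² = 0.004804.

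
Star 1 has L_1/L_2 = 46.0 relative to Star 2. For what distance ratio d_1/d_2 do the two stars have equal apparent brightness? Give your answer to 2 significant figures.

Equal flux requires L_1/d_1² = L_2/d_2², so d_1/d_2 = √(L_1/L_2)
= √(46.0) = 6.782.

6.8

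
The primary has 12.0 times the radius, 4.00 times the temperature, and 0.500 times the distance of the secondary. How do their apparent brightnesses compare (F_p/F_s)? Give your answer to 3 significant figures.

1.47×10^5

L_p/L_s = (R_p/R_s)²(T_p/T_s)⁴ = (12.0)² × (4.00)⁴ = 3.686×10^4.
F_p/F_s = (L_p/L_s)/(d_p/d_s)² = 3.686×10^4 / (0.500)² = 1.475×10^5.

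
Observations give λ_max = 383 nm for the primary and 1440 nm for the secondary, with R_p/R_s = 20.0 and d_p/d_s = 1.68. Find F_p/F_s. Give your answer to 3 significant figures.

Wien's law: T_p/T_s = λ_s/λ_p = 1440/383 = 3.760.
L_p/L_s = (R_p/R_s)²(T_p/T_s)⁴ = (20.0)²(3.760)⁴ = 7.993×10^4.
F_p/F_s = (L_p/L_s)/(d_p/d_s)² = 7.993×10^4/(1.68)² = 2.832×10^4.

2.83×10^4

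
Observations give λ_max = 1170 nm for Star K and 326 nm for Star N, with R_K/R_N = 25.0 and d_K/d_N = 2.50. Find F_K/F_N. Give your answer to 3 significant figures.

Wien's law: T_K/T_N = λ_N/λ_K = 326/1170 = 0.2786.
L_K/L_N = (R_K/R_N)²(T_K/T_N)⁴ = (25.0)²(0.2786)⁴ = 3.767.
F_K/F_N = (L_K/L_N)/(d_K/d_N)² = 3.767/(2.50)² = 0.6027.

0.603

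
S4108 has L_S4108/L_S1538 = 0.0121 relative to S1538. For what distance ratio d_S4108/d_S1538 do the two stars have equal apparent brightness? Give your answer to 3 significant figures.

Equal flux requires L_S4108/d_S4108² = L_S1538/d_S1538², so d_S4108/d_S1538 = √(L_S4108/L_S1538)
= √(0.0121) = 0.1100.

0.110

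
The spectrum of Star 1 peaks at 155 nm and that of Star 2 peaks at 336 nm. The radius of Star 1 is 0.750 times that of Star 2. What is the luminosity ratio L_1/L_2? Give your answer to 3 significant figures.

12.4

Wien's law gives T ∝ 1/λ_max, so T_1/T_2 = λ_2/λ_1 = 336/155 = 2.168.
Then L ∝ R²T⁴ gives L_1/L_2 = (0.750)² × (2.168)⁴ = 0.5625 × 22.08 = 12.42.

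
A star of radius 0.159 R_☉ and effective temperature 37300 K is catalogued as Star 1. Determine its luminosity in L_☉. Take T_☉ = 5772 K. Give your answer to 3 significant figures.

44.1 L_☉

L/L_☉ = (R/R_☉)² (T/T_☉)⁴ = (0.159)² × (37300/5772)⁴
       = 0.02528 × (6.462)⁴ = 0.02528 × 1744 = 44.09.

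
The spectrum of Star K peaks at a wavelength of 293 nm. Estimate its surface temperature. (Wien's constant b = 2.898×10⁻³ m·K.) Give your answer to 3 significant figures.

9.89×10^3 K

T = b/λ_max = 2.898×10⁻³ / (293×10⁻⁹) = 9891 K.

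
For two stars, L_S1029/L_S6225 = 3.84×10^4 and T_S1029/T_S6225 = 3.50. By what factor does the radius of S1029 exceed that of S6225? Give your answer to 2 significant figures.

16

L ∝ R²T⁴ gives R ∝ √L / T², so
R_S1029/R_S6225 = √(3.84×10^4) / (3.50)² = 196.0 / 12.25 = 16.00.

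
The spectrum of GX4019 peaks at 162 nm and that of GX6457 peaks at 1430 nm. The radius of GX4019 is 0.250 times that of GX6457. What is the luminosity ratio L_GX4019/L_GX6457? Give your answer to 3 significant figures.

379

Wien's law gives T ∝ 1/λ_max, so T_GX4019/T_GX6457 = λ_GX6457/λ_GX4019 = 1430/162 = 8.827.
Then L ∝ R²T⁴ gives L_GX4019/L_GX6457 = (0.250)² × (8.827)⁴ = 0.06250 × 6071 = 379.5.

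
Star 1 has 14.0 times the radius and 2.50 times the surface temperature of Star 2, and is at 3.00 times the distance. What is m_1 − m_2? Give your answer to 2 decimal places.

L_1/L_2 = (14.0)²(2.50)⁴ = 7656.
F_1/F_2 = (L_1/L_2)/(d_1/d_2)² = 7656/9.000 = 850.7.
m_1 − m_2 = −2.5 log₁₀(850.7) = -7.32.

-7.32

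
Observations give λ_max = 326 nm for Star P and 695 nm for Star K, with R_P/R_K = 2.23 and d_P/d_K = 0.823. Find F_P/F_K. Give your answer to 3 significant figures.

Wien's law: T_P/T_K = λ_K/λ_P = 695/326 = 2.132.
L_P/L_K = (R_P/R_K)²(T_P/T_K)⁴ = (2.23)²(2.132)⁴ = 102.7.
F_P/F_K = (L_P/L_K)/(d_P/d_K)² = 102.7/(0.823)² = 151.7.

152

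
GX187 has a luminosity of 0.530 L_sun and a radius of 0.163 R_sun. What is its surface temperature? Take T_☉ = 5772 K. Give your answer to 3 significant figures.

T/T_☉ = (L/L_☉)^(1/4) / (R/R_☉)^(1/2)
T = 5772 × (0.530)^(1/4) / √(0.163) = 5772 × 0.8532 / 0.4037 = 1.220×10^4 K.

1.22×10^4 K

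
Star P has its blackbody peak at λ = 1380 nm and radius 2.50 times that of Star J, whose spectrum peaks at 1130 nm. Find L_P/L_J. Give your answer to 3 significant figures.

2.81

Wien's law gives T ∝ 1/λ_max, so T_P/T_J = λ_J/λ_P = 1130/1380 = 0.8188.
Then L ∝ R²T⁴ gives L_P/L_J = (2.50)² × (0.8188)⁴ = 6.250 × 0.4496 = 2.810.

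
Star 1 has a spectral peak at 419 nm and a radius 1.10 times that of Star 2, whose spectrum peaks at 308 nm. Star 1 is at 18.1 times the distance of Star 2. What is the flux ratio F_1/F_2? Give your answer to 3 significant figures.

Wien's law: T_1/T_2 = λ_2/λ_1 = 308/419 = 0.7351.
L_1/L_2 = (R_1/R_2)²(T_1/T_2)⁴ = (1.10)²(0.7351)⁴ = 0.3533.
F_1/F_2 = (L_1/L_2)/(d_1/d_2)² = 0.3533/(18.1)² = 0.001078.

0.00108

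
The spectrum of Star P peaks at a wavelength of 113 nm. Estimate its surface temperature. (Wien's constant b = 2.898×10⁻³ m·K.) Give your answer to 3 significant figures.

T = b/λ_max = 2.898×10⁻³ / (113×10⁻⁹) = 2.565×10^4 K.

2.56×10^4 K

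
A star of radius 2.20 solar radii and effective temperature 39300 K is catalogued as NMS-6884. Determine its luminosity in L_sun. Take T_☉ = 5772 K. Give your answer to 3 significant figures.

L/L_☉ = (R/R_☉)² (T/T_☉)⁴ = (2.20)² × (39300/5772)⁴
       = 4.840 × (6.809)⁴ = 4.840 × 2149 = 1.040×10^4.

1.04×10^4 L_sun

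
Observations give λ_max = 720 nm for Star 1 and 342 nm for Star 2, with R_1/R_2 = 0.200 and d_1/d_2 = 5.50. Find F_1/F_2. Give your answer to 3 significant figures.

Wien's law: T_1/T_2 = λ_2/λ_1 = 342/720 = 0.4750.
L_1/L_2 = (R_1/R_2)²(T_1/T_2)⁴ = (0.200)²(0.4750)⁴ = 0.002036.
F_1/F_2 = (L_1/L_2)/(d_1/d_2)² = 0.002036/(5.50)² = 6.731×10^-5.

6.73×10^-5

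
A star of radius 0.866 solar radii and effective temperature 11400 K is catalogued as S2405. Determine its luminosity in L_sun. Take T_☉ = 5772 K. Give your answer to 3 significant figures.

11.4 L_sun

L/L_☉ = (R/R_☉)² (T/T_☉)⁴ = (0.866)² × (11400/5772)⁴
       = 0.7500 × (1.975)⁴ = 0.7500 × 15.22 = 11.41.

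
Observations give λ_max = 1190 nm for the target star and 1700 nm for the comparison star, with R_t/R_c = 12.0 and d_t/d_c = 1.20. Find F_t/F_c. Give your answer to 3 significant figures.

416

Wien's law: T_t/T_c = λ_c/λ_t = 1700/1190 = 1.429.
L_t/L_c = (R_t/R_c)²(T_t/T_c)⁴ = (12.0)²(1.429)⁴ = 599.8.
F_t/F_c = (L_t/L_c)/(d_t/d_c)² = 599.8/(1.20)² = 416.5.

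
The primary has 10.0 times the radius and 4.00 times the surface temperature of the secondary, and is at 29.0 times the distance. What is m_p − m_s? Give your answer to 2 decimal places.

L_p/L_s = (10.0)²(4.00)⁴ = 2.560×10^4.
F_p/F_s = (L_p/L_s)/(d_p/d_s)² = 2.560×10^4/841.0 = 30.44.
m_p − m_s = −2.5 log₁₀(30.44) = -3.71.

-3.71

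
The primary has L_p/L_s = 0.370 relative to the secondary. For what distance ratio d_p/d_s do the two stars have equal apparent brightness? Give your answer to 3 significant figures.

Equal flux requires L_p/d_p² = L_s/d_s², so d_p/d_s = √(L_p/L_s)
= √(0.370) = 0.6083.

0.608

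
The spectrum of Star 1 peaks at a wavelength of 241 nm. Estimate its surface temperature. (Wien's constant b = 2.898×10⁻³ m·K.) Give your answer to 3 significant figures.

T = b/λ_max = 2.898×10⁻³ / (241×10⁻⁹) = 1.202×10^4 K.

1.20×10^4 K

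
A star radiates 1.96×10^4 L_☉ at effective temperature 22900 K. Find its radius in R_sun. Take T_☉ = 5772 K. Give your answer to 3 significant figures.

R/R_☉ = √(L/L_☉) / (T/T_☉)² = √(1.96×10^4) / (3.967)²
       = 140.0 / 15.74 = 8.894.

8.89 R_sun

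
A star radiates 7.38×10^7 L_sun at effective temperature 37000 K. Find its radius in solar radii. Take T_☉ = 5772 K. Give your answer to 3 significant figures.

209 solar radii

R/R_☉ = √(L/L_☉) / (T/T_☉)² = √(7.38×10^7) / (6.410)²
       = 8591 / 41.09 = 209.1.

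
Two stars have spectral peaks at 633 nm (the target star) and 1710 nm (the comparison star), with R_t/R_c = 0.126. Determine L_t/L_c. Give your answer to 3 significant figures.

0.845

Wien's law gives T ∝ 1/λ_max, so T_t/T_c = λ_c/λ_t = 1710/633 = 2.701.
Then L ∝ R²T⁴ gives L_t/L_c = (0.126)² × (2.701)⁴ = 0.01588 × 53.26 = 0.8455.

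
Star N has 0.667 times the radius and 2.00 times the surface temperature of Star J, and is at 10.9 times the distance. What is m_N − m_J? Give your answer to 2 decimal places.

3.06

L_N/L_J = (0.667)²(2.00)⁴ = 7.118.
F_N/F_J = (L_N/L_J)/(d_N/d_J)² = 7.118/118.8 = 0.05991.
m_N − m_J = −2.5 log₁₀(0.05991) = 3.06.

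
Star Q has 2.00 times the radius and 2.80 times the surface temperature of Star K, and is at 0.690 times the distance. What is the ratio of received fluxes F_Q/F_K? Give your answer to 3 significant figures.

516

L_Q/L_K = (R_Q/R_K)²(T_Q/T_K)⁴ = (2.00)² × (2.80)⁴ = 245.9.
F_Q/F_K = (L_Q/L_K)/(d_Q/d_K)² = 245.9 / (0.690)² = 516.4.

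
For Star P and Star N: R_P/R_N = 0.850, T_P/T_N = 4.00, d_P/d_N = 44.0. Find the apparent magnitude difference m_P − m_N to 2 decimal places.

L_P/L_N = (0.850)²(4.00)⁴ = 185.0.
F_P/F_N = (L_P/L_N)/(d_P/d_N)² = 185.0/1936 = 0.09554.
m_P − m_N = −2.5 log₁₀(0.09554) = 2.55.

2.55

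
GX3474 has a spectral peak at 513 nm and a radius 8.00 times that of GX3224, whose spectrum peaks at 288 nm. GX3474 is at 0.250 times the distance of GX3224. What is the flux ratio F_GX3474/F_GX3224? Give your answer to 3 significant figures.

102

Wien's law: T_GX3474/T_GX3224 = λ_GX3224/λ_GX3474 = 288/513 = 0.5614.
L_GX3474/L_GX3224 = (R_GX3474/R_GX3224)²(T_GX3474/T_GX3224)⁴ = (8.00)²(0.5614)⁴ = 6.357.
F_GX3474/F_GX3224 = (L_GX3474/L_GX3224)/(d_GX3474/d_GX3224)² = 6.357/(0.250)² = 101.7.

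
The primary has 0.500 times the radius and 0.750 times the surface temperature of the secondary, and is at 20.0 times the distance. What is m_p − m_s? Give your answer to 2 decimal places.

L_p/L_s = (0.500)²(0.750)⁴ = 0.07910.
F_p/F_s = (L_p/L_s)/(d_p/d_s)² = 0.07910/400.0 = 1.978×10^-4.
m_p − m_s = −2.5 log₁₀(1.978×10^-4) = 9.26.

9.26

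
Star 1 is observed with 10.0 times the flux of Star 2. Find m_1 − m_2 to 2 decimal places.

-2.50

m_1 − m_2 = −2.5 log₁₀(F_1/F_2) = −2.5 log₁₀(10.0) = −2.5 × (1.000) = -2.500.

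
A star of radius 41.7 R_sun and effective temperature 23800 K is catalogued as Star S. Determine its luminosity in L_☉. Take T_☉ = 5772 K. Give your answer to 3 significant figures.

L/L_☉ = (R/R_☉)² (T/T_☉)⁴ = (41.7)² × (23800/5772)⁴
       = 1739 × (4.123)⁴ = 1739 × 289.1 = 5.027×10^5.

5.03×10^5 L_☉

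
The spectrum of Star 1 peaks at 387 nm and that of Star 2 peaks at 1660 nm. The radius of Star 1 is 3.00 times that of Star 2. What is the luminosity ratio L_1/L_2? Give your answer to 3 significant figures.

3.05×10^3

Wien's law gives T ∝ 1/λ_max, so T_1/T_2 = λ_2/λ_1 = 1660/387 = 4.289.
Then L ∝ R²T⁴ gives L_1/L_2 = (3.00)² × (4.289)⁴ = 9.000 × 338.5 = 3047.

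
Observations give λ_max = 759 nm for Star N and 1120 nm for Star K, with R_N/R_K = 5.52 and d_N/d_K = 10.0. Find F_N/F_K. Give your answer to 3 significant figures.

1.44

Wien's law: T_N/T_K = λ_K/λ_N = 1120/759 = 1.476.
L_N/L_K = (R_N/R_K)²(T_N/T_K)⁴ = (5.52)²(1.476)⁴ = 144.5.
F_N/F_K = (L_N/L_K)/(d_N/d_K)² = 144.5/(10.0)² = 1.445.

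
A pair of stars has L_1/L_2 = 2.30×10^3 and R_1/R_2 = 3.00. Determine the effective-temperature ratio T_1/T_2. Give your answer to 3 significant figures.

4.00

L ∝ R²T⁴ gives T ∝ (L/R²)^(1/4), so
T_1/T_2 = (2.30×10^3 / 3.00²)^(1/4) = (255.6)^(1/4) = 3.998.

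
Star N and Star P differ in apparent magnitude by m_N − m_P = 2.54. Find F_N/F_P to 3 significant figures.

F_N/F_P = 10^(−(m_N − m_P)/2.5) = 10^(-2.54/2.5) = 10^-1.016 = 0.09638.

0.0964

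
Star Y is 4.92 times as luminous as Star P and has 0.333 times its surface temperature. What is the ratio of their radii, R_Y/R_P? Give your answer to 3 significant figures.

20.0

L ∝ R²T⁴ gives R ∝ √L / T², so
R_Y/R_P = √(4.92) / (0.333)² = 2.218 / 0.1109 = 20.00.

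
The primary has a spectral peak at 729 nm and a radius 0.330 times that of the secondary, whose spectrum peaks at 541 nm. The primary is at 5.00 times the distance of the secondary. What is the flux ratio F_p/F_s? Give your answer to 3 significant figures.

0.00132

Wien's law: T_p/T_s = λ_s/λ_p = 541/729 = 0.7421.
L_p/L_s = (R_p/R_s)²(T_p/T_s)⁴ = (0.330)²(0.7421)⁴ = 0.03303.
F_p/F_s = (L_p/L_s)/(d_p/d_s)² = 0.03303/(5.00)² = 0.001321.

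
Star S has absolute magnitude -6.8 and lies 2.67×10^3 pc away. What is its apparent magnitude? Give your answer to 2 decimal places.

5.33

m = M + 5 log₁₀(d/10 pc) = -6.8 + 5 log₁₀(2.67×10^3/10)
  = -6.8 + 5 × 2.427 = -6.8 + 12.13 = 5.33.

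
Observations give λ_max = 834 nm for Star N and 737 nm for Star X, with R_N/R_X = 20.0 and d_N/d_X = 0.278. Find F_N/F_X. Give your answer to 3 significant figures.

Wien's law: T_N/T_X = λ_X/λ_N = 737/834 = 0.8837.
L_N/L_X = (R_N/R_X)²(T_N/T_X)⁴ = (20.0)²(0.8837)⁴ = 243.9.
F_N/F_X = (L_N/L_X)/(d_N/d_X)² = 243.9/(0.278)² = 3156.

3.16×10^3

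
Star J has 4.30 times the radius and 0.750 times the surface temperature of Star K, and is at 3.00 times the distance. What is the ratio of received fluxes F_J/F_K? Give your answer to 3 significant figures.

L_J/L_K = (R_J/R_K)²(T_J/T_K)⁴ = (4.30)² × (0.750)⁴ = 5.850.
F_J/F_K = (L_J/L_K)/(d_J/d_K)² = 5.850 / (3.00)² = 0.6500.

0.650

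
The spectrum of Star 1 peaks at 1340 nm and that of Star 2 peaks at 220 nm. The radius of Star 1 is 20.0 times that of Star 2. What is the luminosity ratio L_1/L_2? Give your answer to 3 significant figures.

0.291

Wien's law gives T ∝ 1/λ_max, so T_1/T_2 = λ_2/λ_1 = 220/1340 = 0.1642.
Then L ∝ R²T⁴ gives L_1/L_2 = (20.0)² × (0.1642)⁴ = 400.0 × 7.266×10^-4 = 0.2906.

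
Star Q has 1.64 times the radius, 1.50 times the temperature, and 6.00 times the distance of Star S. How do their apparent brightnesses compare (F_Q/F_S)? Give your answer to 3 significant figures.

L_Q/L_S = (R_Q/R_S)²(T_Q/T_S)⁴ = (1.64)² × (1.50)⁴ = 13.62.
F_Q/F_S = (L_Q/L_S)/(d_Q/d_S)² = 13.62 / (6.00)² = 0.3782.

0.378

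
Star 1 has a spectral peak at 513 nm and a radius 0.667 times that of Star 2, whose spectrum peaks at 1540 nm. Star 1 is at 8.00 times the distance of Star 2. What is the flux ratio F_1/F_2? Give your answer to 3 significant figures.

0.565

Wien's law: T_1/T_2 = λ_2/λ_1 = 1540/513 = 3.002.
L_1/L_2 = (R_1/R_2)²(T_1/T_2)⁴ = (0.667)²(3.002)⁴ = 36.13.
F_1/F_2 = (L_1/L_2)/(d_1/d_2)² = 36.13/(8.00)² = 0.5645.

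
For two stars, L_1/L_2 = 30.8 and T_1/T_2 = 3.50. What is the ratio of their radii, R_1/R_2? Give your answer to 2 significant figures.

0.45

L ∝ R²T⁴ gives R ∝ √L / T², so
R_1/R_2 = √(30.8) / (3.50)² = 5.550 / 12.25 = 0.4530.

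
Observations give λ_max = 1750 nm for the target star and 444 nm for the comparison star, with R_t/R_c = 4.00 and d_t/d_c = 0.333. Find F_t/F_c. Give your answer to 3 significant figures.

Wien's law: T_t/T_c = λ_c/λ_t = 444/1750 = 0.2537.
L_t/L_c = (R_t/R_c)²(T_t/T_c)⁴ = (4.00)²(0.2537)⁴ = 0.06630.
F_t/F_c = (L_t/L_c)/(d_t/d_c)² = 0.06630/(0.333)² = 0.5979.

0.598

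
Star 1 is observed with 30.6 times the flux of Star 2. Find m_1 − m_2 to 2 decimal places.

m_1 − m_2 = −2.5 log₁₀(F_1/F_2) = −2.5 log₁₀(30.6) = −2.5 × (1.486) = -3.714.

-3.71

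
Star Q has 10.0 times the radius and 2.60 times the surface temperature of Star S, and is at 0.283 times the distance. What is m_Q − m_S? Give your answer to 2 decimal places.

L_Q/L_S = (10.0)²(2.60)⁴ = 4570.
F_Q/F_S = (L_Q/L_S)/(d_Q/d_S)² = 4570/0.08009 = 5.706×10^4.
m_Q − m_S = −2.5 log₁₀(5.706×10^4) = -11.89.

-11.89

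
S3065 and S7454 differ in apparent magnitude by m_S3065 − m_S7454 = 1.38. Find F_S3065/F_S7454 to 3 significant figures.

0.281

F_S3065/F_S7454 = 10^(−(m_S3065 − m_S7454)/2.5) = 10^(-1.38/2.5) = 10^-0.552 = 0.2805.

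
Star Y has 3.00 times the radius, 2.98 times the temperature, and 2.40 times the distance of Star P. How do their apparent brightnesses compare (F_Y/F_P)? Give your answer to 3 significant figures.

L_Y/L_P = (R_Y/R_P)²(T_Y/T_P)⁴ = (3.00)² × (2.98)⁴ = 709.8.
F_Y/F_P = (L_Y/L_P)/(d_Y/d_P)² = 709.8 / (2.40)² = 123.2.

123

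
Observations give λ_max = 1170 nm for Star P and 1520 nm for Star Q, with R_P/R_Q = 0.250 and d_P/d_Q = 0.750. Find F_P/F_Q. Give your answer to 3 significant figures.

Wien's law: T_P/T_Q = λ_Q/λ_P = 1520/1170 = 1.299.
L_P/L_Q = (R_P/R_Q)²(T_P/T_Q)⁴ = (0.250)²(1.299)⁴ = 0.1780.
F_P/F_Q = (L_P/L_Q)/(d_P/d_Q)² = 0.1780/(0.750)² = 0.3165.

0.317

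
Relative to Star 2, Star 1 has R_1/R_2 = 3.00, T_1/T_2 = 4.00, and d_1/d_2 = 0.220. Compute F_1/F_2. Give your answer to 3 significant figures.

4.76×10^4

L_1/L_2 = (R_1/R_2)²(T_1/T_2)⁴ = (3.00)² × (4.00)⁴ = 2304.
F_1/F_2 = (L_1/L_2)/(d_1/d_2)² = 2304 / (0.220)² = 4.760×10^4.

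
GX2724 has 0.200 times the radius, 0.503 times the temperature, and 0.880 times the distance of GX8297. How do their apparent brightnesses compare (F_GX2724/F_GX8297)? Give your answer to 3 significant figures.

0.00331

L_GX2724/L_GX8297 = (R_GX2724/R_GX8297)²(T_GX2724/T_GX8297)⁴ = (0.200)² × (0.503)⁴ = 0.002561.
F_GX2724/F_GX8297 = (L_GX2724/L_GX8297)/(d_GX2724/d_GX8297)² = 0.002561 / (0.880)² = 0.003306.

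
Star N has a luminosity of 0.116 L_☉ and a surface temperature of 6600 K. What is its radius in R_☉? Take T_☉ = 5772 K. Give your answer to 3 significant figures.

0.260 R_☉

R/R_☉ = √(L/L_☉) / (T/T_☉)² = √(0.116) / (1.143)²
       = 0.3406 / 1.307 = 0.2605.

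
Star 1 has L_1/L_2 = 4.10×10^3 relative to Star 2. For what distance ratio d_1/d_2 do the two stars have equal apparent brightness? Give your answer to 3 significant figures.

64.0

Equal flux requires L_1/d_1² = L_2/d_2², so d_1/d_2 = √(L_1/L_2)
= √(4.10×10^3) = 64.03.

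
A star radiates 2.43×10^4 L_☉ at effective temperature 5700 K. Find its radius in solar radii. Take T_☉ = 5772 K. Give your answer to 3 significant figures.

160 solar radii

R/R_☉ = √(L/L_☉) / (T/T_☉)² = √(2.43×10^4) / (0.9875)²
       = 155.9 / 0.9752 = 159.8.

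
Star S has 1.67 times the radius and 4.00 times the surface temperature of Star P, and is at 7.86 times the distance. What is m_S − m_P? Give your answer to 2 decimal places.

L_S/L_P = (1.67)²(4.00)⁴ = 714.0.
F_S/F_P = (L_S/L_P)/(d_S/d_P)² = 714.0/61.78 = 11.56.
m_S − m_P = −2.5 log₁₀(11.56) = -2.66.

-2.66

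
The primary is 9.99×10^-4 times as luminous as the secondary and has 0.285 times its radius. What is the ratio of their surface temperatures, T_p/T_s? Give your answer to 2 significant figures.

L ∝ R²T⁴ gives T ∝ (L/R²)^(1/4), so
T_p/T_s = (9.99×10^-4 / 0.285²)^(1/4) = (0.01230)^(1/4) = 0.3330.

0.33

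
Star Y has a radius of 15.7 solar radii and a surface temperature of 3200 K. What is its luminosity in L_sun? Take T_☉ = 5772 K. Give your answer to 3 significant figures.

23.3 L_sun

L/L_☉ = (R/R_☉)² (T/T_☉)⁴ = (15.7)² × (3200/5772)⁴
       = 246.5 × (0.5544)⁴ = 246.5 × 0.09447 = 23.29.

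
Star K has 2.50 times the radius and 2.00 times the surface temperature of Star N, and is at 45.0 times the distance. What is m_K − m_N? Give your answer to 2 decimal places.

3.27

L_K/L_N = (2.50)²(2.00)⁴ = 100.0.
F_K/F_N = (L_K/L_N)/(d_K/d_N)² = 100.0/2025 = 0.04938.
m_K − m_N = −2.5 log₁₀(0.04938) = 3.27.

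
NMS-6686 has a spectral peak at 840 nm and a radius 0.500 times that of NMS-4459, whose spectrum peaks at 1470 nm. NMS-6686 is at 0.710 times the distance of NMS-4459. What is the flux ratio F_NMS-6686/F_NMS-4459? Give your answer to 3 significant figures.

4.65

Wien's law: T_NMS-6686/T_NMS-4459 = λ_NMS-4459/λ_NMS-6686 = 1470/840 = 1.750.
L_NMS-6686/L_NMS-4459 = (R_NMS-6686/R_NMS-4459)²(T_NMS-6686/T_NMS-4459)⁴ = (0.500)²(1.750)⁴ = 2.345.
F_NMS-6686/F_NMS-4459 = (L_NMS-6686/L_NMS-4459)/(d_NMS-6686/d_NMS-4459)² = 2.345/(0.710)² = 4.651.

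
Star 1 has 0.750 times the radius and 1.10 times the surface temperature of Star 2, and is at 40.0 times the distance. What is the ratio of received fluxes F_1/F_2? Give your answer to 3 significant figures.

L_1/L_2 = (R_1/R_2)²(T_1/T_2)⁴ = (0.750)² × (1.10)⁴ = 0.8236.
F_1/F_2 = (L_1/L_2)/(d_1/d_2)² = 0.8236 / (40.0)² = 5.147×10^-4.

5.15×10^-4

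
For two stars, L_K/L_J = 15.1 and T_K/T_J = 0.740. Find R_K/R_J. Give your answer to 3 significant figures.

7.10

L ∝ R²T⁴ gives R ∝ √L / T², so
R_K/R_J = √(15.1) / (0.740)² = 3.886 / 0.5476 = 7.096.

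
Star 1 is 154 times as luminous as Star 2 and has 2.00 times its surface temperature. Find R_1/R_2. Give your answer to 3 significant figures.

3.10

L ∝ R²T⁴ gives R ∝ √L / T², so
R_1/R_2 = √(154) / (2.00)² = 12.41 / 4.000 = 3.102.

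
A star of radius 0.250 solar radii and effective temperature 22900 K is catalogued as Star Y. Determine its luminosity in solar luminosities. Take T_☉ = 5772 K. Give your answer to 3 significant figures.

15.5 solar luminosities

L/L_☉ = (R/R_☉)² (T/T_☉)⁴ = (0.250)² × (22900/5772)⁴
       = 0.06250 × (3.967)⁴ = 0.06250 × 247.8 = 15.49.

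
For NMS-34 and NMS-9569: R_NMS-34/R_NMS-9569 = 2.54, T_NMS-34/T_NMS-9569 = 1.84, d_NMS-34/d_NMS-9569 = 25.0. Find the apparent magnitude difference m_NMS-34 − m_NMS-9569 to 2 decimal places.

L_NMS-34/L_NMS-9569 = (2.54)²(1.84)⁴ = 73.95.
F_NMS-34/F_NMS-9569 = (L_NMS-34/L_NMS-9569)/(d_NMS-34/d_NMS-9569)² = 73.95/625.0 = 0.1183.
m_NMS-34 − m_NMS-9569 = −2.5 log₁₀(0.1183) = 2.32.

2.32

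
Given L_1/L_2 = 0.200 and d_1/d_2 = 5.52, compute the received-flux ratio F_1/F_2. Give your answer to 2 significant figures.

F = L/(4πd²), so F_1/F_2 = (L_1/L_2) / (d_1/d_2)²
= 0.200 / (5.52)² = 0.200 / 30.47 = 0.006564.

0.0066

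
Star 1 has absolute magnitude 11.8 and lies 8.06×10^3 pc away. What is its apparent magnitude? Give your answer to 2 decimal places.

26.33

m = M + 5 log₁₀(d/10 pc) = 11.8 + 5 log₁₀(8.06×10^3/10)
  = 11.8 + 5 × 2.906 = 11.8 + 14.53 = 26.33.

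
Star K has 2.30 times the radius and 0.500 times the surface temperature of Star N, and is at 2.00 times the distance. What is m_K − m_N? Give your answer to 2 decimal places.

L_K/L_N = (2.30)²(0.500)⁴ = 0.3306.
F_K/F_N = (L_K/L_N)/(d_K/d_N)² = 0.3306/4.000 = 0.08266.
m_K − m_N = −2.5 log₁₀(0.08266) = 2.71.

2.71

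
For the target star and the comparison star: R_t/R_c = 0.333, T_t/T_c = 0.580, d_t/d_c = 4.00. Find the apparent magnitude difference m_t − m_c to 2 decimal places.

7.76

L_t/L_c = (0.333)²(0.580)⁴ = 0.01255.
F_t/F_c = (L_t/L_c)/(d_t/d_c)² = 0.01255/16.00 = 7.843×10^-4.
m_t − m_c = −2.5 log₁₀(7.843×10^-4) = 7.76.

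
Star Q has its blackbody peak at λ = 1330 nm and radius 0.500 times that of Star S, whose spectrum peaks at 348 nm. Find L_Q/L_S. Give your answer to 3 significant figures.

Wien's law gives T ∝ 1/λ_max, so T_Q/T_S = λ_S/λ_Q = 348/1330 = 0.2617.
Then L ∝ R²T⁴ gives L_Q/L_S = (0.500)² × (0.2617)⁴ = 0.2500 × 0.004687 = 0.001172.

0.00117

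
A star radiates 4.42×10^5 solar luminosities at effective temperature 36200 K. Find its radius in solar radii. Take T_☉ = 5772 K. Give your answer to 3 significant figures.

R/R_☉ = √(L/L_☉) / (T/T_☉)² = √(4.42×10^5) / (6.272)²
       = 664.8 / 39.33 = 16.90.

16.9 solar radii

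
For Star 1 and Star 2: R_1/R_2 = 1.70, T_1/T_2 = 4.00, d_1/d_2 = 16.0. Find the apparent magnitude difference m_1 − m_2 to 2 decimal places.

L_1/L_2 = (1.70)²(4.00)⁴ = 739.8.
F_1/F_2 = (L_1/L_2)/(d_1/d_2)² = 739.8/256.0 = 2.890.
m_1 − m_2 = −2.5 log₁₀(2.890) = -1.15.

-1.15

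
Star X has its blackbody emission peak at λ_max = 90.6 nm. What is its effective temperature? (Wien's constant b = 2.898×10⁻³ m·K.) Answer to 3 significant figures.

T = b/λ_max = 2.898×10⁻³ / (90.6×10⁻⁹) = 3.199×10^4 K.

3.20×10^4 K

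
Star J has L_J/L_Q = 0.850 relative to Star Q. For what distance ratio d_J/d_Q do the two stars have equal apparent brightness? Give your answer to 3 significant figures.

0.922

Equal flux requires L_J/d_J² = L_Q/d_Q², so d_J/d_Q = √(L_J/L_Q)
= √(0.850) = 0.9220.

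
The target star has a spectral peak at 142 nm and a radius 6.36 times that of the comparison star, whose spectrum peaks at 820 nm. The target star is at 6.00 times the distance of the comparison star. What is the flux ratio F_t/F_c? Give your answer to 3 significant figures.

1.25×10^3

Wien's law: T_t/T_c = λ_c/λ_t = 820/142 = 5.775.
L_t/L_c = (R_t/R_c)²(T_t/T_c)⁴ = (6.36)²(5.775)⁴ = 4.498×10^4.
F_t/F_c = (L_t/L_c)/(d_t/d_c)² = 4.498×10^4/(6.00)² = 1249.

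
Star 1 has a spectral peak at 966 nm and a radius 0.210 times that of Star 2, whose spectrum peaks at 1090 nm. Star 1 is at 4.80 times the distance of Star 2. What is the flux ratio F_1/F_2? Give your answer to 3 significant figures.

Wien's law: T_1/T_2 = λ_2/λ_1 = 1090/966 = 1.128.
L_1/L_2 = (R_1/R_2)²(T_1/T_2)⁴ = (0.210)²(1.128)⁴ = 0.07149.
F_1/F_2 = (L_1/L_2)/(d_1/d_2)² = 0.07149/(4.80)² = 0.003103.

0.00310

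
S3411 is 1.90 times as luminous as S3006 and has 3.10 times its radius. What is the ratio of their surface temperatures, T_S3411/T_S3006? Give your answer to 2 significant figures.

L ∝ R²T⁴ gives T ∝ (L/R²)^(1/4), so
T_S3411/T_S3006 = (1.90 / 3.10²)^(1/4) = (0.1977)^(1/4) = 0.6668.

0.67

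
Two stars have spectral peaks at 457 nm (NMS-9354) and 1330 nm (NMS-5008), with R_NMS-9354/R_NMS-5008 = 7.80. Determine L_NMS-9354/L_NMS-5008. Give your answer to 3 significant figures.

Wien's law gives T ∝ 1/λ_max, so T_NMS-9354/T_NMS-5008 = λ_NMS-5008/λ_NMS-9354 = 1330/457 = 2.910.
Then L ∝ R²T⁴ gives L_NMS-9354/L_NMS-5008 = (7.80)² × (2.910)⁴ = 60.84 × 71.74 = 4364.

4.36×10^3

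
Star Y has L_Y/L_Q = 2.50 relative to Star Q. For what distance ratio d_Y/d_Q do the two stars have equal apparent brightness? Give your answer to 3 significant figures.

Equal flux requires L_Y/d_Y² = L_Q/d_Q², so d_Y/d_Q = √(L_Y/L_Q)
= √(2.50) = 1.581.

1.58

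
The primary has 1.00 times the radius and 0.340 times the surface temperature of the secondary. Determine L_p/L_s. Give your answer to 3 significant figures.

From the Stefan–Boltzmann law, L ∝ R²T⁴, so
L_p/L_s = (R_p/R_s)² (T_p/T_s)⁴ = (1.00)² × (0.340)⁴ = 1.000 × 0.01336 = 0.01336.

0.0134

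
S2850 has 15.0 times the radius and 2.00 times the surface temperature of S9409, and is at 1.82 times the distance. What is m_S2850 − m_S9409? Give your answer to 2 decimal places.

-7.59

L_S2850/L_S9409 = (15.0)²(2.00)⁴ = 3600.
F_S2850/F_S9409 = (L_S2850/L_S9409)/(d_S2850/d_S9409)² = 3600/3.312 = 1087.
m_S2850 − m_S9409 = −2.5 log₁₀(1087) = -7.59.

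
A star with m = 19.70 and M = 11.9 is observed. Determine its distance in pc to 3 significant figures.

m − M = 5 log₁₀(d/10 pc)
19.70 − (11.9) = 7.80 = 5 log₁₀(d/10)
d = 10 × 10^(7.80/5) = 10 × 10^1.560 = 363.1 pc.

363 pc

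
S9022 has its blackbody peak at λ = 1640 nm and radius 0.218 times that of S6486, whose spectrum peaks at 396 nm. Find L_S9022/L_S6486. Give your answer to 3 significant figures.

1.62×10^-4

Wien's law gives T ∝ 1/λ_max, so T_S9022/T_S6486 = λ_S6486/λ_S9022 = 396/1640 = 0.2415.
Then L ∝ R²T⁴ gives L_S9022/L_S6486 = (0.218)² × (0.2415)⁴ = 0.04752 × 0.003399 = 1.616×10^-4.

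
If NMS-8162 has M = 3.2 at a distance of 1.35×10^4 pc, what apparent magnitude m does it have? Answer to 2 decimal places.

m = M + 5 log₁₀(d/10 pc) = 3.2 + 5 log₁₀(1.35×10^4/10)
  = 3.2 + 5 × 3.130 = 3.2 + 15.65 = 18.85.

18.85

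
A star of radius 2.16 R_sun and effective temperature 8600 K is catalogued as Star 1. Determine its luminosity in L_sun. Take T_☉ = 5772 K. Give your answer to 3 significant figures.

23.0 L_sun

L/L_☉ = (R/R_☉)² (T/T_☉)⁴ = (2.16)² × (8600/5772)⁴
       = 4.666 × (1.490)⁴ = 4.666 × 4.928 = 22.99.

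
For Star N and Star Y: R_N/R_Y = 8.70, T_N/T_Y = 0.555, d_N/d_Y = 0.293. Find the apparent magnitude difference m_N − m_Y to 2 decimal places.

-4.81

L_N/L_Y = (8.70)²(0.555)⁴ = 7.181.
F_N/F_Y = (L_N/L_Y)/(d_N/d_Y)² = 7.181/0.08585 = 83.65.
m_N − m_Y = −2.5 log₁₀(83.65) = -4.81.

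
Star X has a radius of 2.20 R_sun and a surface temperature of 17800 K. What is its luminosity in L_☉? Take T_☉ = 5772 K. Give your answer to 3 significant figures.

438 L_☉

L/L_☉ = (R/R_☉)² (T/T_☉)⁴ = (2.20)² × (17800/5772)⁴
       = 4.840 × (3.084)⁴ = 4.840 × 90.44 = 437.7.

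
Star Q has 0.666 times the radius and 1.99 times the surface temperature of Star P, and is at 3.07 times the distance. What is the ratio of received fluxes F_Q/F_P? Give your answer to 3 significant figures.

0.738

L_Q/L_P = (R_Q/R_P)²(T_Q/T_P)⁴ = (0.666)² × (1.99)⁴ = 6.956.
F_Q/F_P = (L_Q/L_P)/(d_Q/d_P)² = 6.956 / (3.07)² = 0.7380.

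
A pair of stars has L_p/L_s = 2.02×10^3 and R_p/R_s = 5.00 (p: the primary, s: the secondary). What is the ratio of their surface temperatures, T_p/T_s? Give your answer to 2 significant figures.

L ∝ R²T⁴ gives T ∝ (L/R²)^(1/4), so
T_p/T_s = (2.02×10^3 / 5.00²)^(1/4) = (80.80)^(1/4) = 2.998.

3.0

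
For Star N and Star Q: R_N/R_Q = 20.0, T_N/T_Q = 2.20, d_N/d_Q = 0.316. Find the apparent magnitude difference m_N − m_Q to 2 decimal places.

L_N/L_Q = (20.0)²(2.20)⁴ = 9370.
F_N/F_Q = (L_N/L_Q)/(d_N/d_Q)² = 9370/0.09986 = 9.384×10^4.
m_N − m_Q = −2.5 log₁₀(9.384×10^4) = -12.43.

-12.43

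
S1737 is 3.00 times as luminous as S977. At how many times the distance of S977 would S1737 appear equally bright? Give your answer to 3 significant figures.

1.73

Equal flux requires L_S1737/d_S1737² = L_S977/d_S977², so d_S1737/d_S977 = √(L_S1737/L_S977)
= √(3.00) = 1.732.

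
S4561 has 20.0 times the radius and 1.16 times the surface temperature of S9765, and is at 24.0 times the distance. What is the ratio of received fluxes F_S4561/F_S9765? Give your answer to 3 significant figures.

L_S4561/L_S9765 = (R_S4561/R_S9765)²(T_S4561/T_S9765)⁴ = (20.0)² × (1.16)⁴ = 724.3.
F_S4561/F_S9765 = (L_S4561/L_S9765)/(d_S4561/d_S9765)² = 724.3 / (24.0)² = 1.257.

1.26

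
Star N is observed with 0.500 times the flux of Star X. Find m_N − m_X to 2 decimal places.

0.75

m_N − m_X = −2.5 log₁₀(F_N/F_X) = −2.5 log₁₀(0.500) = −2.5 × (-0.301) = 0.753.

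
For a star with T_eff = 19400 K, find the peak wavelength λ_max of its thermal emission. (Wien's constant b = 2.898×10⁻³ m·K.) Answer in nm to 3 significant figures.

149 nm

λ_max = b/T = 2.898×10⁻³ / 19400 = 1.49×10^-7 m = 149.4 nm.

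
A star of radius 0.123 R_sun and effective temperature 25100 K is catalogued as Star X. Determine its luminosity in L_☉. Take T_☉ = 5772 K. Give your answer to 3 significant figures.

L/L_☉ = (R/R_☉)² (T/T_☉)⁴ = (0.123)² × (25100/5772)⁴
       = 0.01513 × (4.349)⁴ = 0.01513 × 357.6 = 5.410.

5.41 L_☉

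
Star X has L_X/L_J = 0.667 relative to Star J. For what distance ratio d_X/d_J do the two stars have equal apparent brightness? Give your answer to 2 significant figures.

0.82

Equal flux requires L_X/d_X² = L_J/d_J², so d_X/d_J = √(L_X/L_J)
= √(0.667) = 0.8167.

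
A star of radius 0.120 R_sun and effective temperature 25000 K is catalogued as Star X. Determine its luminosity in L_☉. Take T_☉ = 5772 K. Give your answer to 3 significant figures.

5.07 L_☉

L/L_☉ = (R/R_☉)² (T/T_☉)⁴ = (0.120)² × (25000/5772)⁴
       = 0.01440 × (4.331)⁴ = 0.01440 × 351.9 = 5.068.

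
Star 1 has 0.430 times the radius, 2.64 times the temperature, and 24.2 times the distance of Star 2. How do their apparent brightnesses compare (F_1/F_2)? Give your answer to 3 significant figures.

L_1/L_2 = (R_1/R_2)²(T_1/T_2)⁴ = (0.430)² × (2.64)⁴ = 8.982.
F_1/F_2 = (L_1/L_2)/(d_1/d_2)² = 8.982 / (24.2)² = 0.01534.

0.0153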